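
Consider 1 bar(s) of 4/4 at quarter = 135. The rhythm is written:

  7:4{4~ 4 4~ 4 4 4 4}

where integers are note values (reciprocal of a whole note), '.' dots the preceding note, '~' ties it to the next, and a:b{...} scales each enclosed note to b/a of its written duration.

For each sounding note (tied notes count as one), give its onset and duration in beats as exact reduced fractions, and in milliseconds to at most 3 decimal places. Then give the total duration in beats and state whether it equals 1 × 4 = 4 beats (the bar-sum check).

1) 0.0ms=0b +507.937ms=8/7b
2) 507.937ms=8/7b +507.937ms=8/7b
3) 1015.873ms=16/7b +253.968ms=4/7b
4) 1269.841ms=20/7b +253.968ms=4/7b
5) 1523.81ms=24/7b +253.968ms=4/7b
Σ=4b of 4 (135bpm 4/4) — PASS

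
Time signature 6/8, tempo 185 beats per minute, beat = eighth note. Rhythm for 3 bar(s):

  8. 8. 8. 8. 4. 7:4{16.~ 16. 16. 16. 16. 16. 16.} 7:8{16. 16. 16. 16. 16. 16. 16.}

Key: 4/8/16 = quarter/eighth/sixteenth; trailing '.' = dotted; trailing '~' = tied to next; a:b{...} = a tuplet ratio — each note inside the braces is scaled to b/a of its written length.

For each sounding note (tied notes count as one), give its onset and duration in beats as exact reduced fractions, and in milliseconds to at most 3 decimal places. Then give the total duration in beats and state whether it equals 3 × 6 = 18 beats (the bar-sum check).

1) 0.0ms=0b +486.486ms=3/2b
2) 486.486ms=3/2b +486.486ms=3/2b
3) 972.973ms=3b +486.486ms=3/2b
4) 1459.459ms=9/2b +486.486ms=3/2b
5) 1945.946ms=6b +972.973ms=3b
6) 2918.919ms=9b +277.992ms=6/7b
7) 3196.911ms=69/7b +138.996ms=3/7b
8) 3335.907ms=72/7b +138.996ms=3/7b
9) 3474.903ms=75/7b +138.996ms=3/7b
10) 3613.9ms=78/7b +138.996ms=3/7b
11) 3752.896ms=81/7b +138.996ms=3/7b
12) 3891.892ms=12b +277.992ms=6/7b
13) 4169.884ms=90/7b +277.992ms=6/7b
14) 4447.876ms=96/7b +277.992ms=6/7b
15) 4725.869ms=102/7b +277.992ms=6/7b
16) 5003.861ms=108/7b +277.992ms=6/7b
17) 5281.853ms=114/7b +277.992ms=6/7b
18) 5559.846ms=120/7b +277.992ms=6/7b
Σ=18b of 18 (185bpm 6/8) — PASS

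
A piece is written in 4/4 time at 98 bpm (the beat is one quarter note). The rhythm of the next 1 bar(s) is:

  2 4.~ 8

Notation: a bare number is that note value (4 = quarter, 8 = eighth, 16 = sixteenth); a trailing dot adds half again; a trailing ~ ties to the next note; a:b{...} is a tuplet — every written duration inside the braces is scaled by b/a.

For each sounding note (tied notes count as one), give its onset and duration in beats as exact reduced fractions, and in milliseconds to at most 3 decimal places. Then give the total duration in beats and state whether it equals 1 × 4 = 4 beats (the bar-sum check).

1) 0.0ms=0b +1224.49ms=2b
2) 1224.49ms=2b +1224.49ms=2b
Σ=4b of 4 (98bpm 4/4) — PASS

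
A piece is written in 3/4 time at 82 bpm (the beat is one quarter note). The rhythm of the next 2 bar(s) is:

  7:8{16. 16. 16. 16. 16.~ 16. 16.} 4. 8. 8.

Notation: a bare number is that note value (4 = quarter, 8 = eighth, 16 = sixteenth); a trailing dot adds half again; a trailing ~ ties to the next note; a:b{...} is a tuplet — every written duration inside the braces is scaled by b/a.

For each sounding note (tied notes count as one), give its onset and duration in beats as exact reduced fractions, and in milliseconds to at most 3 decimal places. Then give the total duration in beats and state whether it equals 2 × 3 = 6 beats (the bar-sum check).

1) 0.0ms=0b +313.589ms=3/7b
2) 313.589ms=3/7b +313.589ms=3/7b
3) 627.178ms=6/7b +313.589ms=3/7b
4) 940.767ms=9/7b +313.589ms=3/7b
5) 1254.355ms=12/7b +627.178ms=6/7b
6) 1881.533ms=18/7b +313.589ms=3/7b
7) 2195.122ms=3b +1097.561ms=3/2b
8) 3292.683ms=9/2b +548.78ms=3/4b
9) 3841.463ms=21/4b +548.78ms=3/4b
Σ=6b of 6 (82bpm 3/4) — PASS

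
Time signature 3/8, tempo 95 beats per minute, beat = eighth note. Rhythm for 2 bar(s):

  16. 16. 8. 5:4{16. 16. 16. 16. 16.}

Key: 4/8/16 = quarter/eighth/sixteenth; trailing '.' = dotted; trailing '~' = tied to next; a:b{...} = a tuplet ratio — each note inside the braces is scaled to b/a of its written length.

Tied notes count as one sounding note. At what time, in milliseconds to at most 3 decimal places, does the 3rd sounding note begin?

1. 0.0ms @ 0 + 473.684ms (3/4)
2. 473.684ms @ 3/4 + 473.684ms (3/4)
3. 947.368ms @ 3/2 + 947.368ms (3/2)
4. 1894.737ms @ 3 + 378.947ms (3/5)
5. 2273.684ms @ 18/5 + 378.947ms (3/5)
6. 2652.632ms @ 21/5 + 378.947ms (3/5)
7. 3031.579ms @ 24/5 + 378.947ms (3/5)
8. 3410.526ms @ 27/5 + 378.947ms (3/5)

note 3 onset = 3/2b = 947.368ms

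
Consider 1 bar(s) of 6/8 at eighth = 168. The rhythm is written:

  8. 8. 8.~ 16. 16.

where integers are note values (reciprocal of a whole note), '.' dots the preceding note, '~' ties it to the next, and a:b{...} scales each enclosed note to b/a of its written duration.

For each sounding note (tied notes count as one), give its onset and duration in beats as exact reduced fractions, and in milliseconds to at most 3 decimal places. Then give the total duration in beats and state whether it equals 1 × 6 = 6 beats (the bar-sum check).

1) 0.0ms=0b +535.714ms=3/2b
2) 535.714ms=3/2b +535.714ms=3/2b
3) 1071.429ms=3b +803.571ms=9/4b
4) 1875.0ms=21/4b +267.857ms=3/4b
Σ=6b of 6 (168bpm 6/8) — PASS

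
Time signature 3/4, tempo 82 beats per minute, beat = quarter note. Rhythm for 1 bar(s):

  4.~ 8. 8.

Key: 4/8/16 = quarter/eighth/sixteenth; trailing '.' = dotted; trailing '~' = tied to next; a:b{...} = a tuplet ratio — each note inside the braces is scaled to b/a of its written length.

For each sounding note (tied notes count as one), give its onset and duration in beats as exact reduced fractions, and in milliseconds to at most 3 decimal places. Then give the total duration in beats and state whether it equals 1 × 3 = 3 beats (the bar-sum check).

1) 0.0ms=0b +1646.341ms=9/4b
2) 1646.341ms=9/4b +548.78ms=3/4b
Σ=3b of 3 (82bpm 3/4) — PASS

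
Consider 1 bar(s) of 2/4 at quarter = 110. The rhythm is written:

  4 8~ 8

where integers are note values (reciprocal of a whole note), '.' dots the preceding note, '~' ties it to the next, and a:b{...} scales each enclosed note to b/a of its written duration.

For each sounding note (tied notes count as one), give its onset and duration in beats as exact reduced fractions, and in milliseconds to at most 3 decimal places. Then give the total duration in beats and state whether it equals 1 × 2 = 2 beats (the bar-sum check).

1) 0.0ms=0b +545.455ms=1b
2) 545.455ms=1b +545.455ms=1b
Σ=2b of 2 (110bpm 2/4) — PASS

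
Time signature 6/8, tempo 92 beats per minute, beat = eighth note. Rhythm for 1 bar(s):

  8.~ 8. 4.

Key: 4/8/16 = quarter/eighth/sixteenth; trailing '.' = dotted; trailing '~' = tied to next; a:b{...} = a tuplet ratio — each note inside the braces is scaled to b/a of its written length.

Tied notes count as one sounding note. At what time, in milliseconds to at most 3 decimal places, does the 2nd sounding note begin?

1. 0.0ms @ 0 + 1956.522ms (3)
2. 1956.522ms @ 3 + 1956.522ms (3)

note 2 onset = 3b = 1956.522ms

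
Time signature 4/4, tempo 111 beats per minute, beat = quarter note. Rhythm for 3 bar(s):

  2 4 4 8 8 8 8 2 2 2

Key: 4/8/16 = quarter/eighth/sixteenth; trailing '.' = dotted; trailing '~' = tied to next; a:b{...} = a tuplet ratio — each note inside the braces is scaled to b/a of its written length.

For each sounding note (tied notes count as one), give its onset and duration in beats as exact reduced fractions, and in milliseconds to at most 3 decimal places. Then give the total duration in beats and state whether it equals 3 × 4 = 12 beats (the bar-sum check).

1) 0.0ms=0b +1081.081ms=2b
2) 1081.081ms=2b +540.541ms=1b
3) 1621.622ms=3b +540.541ms=1b
4) 2162.162ms=4b +270.27ms=1/2b
5) 2432.432ms=9/2b +270.27ms=1/2b
6) 2702.703ms=5b +270.27ms=1/2b
7) 2972.973ms=11/2b +270.27ms=1/2b
8) 3243.243ms=6b +1081.081ms=2b
9) 4324.324ms=8b +1081.081ms=2b
10) 5405.405ms=10b +1081.081ms=2b
Σ=12b of 12 (111bpm 4/4) — PASS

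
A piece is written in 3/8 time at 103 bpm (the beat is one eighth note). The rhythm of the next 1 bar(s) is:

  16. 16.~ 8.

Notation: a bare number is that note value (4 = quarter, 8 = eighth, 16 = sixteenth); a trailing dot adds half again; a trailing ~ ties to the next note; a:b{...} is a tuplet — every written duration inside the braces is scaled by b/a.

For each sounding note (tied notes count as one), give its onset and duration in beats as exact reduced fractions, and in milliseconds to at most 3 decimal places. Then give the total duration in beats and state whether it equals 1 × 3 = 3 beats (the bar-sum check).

1) 0.0ms=0b +436.893ms=3/4b
2) 436.893ms=3/4b +1310.68ms=9/4b
Σ=3b of 3 (103bpm 3/8) — PASS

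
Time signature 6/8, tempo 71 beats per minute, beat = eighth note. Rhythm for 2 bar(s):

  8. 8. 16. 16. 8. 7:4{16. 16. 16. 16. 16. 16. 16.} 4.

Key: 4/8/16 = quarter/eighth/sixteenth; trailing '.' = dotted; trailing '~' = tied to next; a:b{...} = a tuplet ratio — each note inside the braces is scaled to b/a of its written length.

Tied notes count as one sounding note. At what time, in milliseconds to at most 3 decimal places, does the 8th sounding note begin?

1. 0.0ms @ 0 + 1267.606ms (3/2)
2. 1267.606ms @ 3/2 + 1267.606ms (3/2)
3. 2535.211ms @ 3 + 633.803ms (3/4)
4. 3169.014ms @ 15/4 + 633.803ms (3/4)
5. 3802.817ms @ 9/2 + 1267.606ms (3/2)
6. 5070.423ms @ 6 + 362.173ms (3/7)
7. 5432.596ms @ 45/7 + 362.173ms (3/7)
8. 5794.769ms @ 48/7 + 362.173ms (3/7)
9. 6156.942ms @ 51/7 + 362.173ms (3/7)
10. 6519.115ms @ 54/7 + 362.173ms (3/7)
11. 6881.288ms @ 57/7 + 362.173ms (3/7)
12. 7243.461ms @ 60/7 + 362.173ms (3/7)
13. 7605.634ms @ 9 + 2535.211ms (3)

note 8 onset = 48/7b = 5794.769ms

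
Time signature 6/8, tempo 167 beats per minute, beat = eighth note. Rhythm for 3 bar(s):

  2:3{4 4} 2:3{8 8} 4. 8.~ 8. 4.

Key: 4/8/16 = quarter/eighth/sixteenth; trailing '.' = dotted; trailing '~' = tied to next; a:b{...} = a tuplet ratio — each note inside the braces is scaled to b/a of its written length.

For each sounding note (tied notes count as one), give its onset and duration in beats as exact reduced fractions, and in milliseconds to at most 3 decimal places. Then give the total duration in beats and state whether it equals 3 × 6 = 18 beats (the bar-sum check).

1) 0.0ms=0b +1077.844ms=3b
2) 1077.844ms=3b +1077.844ms=3b
3) 2155.689ms=6b +538.922ms=3/2b
4) 2694.611ms=15/2b +538.922ms=3/2b
5) 3233.533ms=9b +1077.844ms=3b
6) 4311.377ms=12b +1077.844ms=3b
7) 5389.222ms=15b +1077.844ms=3b
Σ=18b of 18 (167bpm 6/8) — PASS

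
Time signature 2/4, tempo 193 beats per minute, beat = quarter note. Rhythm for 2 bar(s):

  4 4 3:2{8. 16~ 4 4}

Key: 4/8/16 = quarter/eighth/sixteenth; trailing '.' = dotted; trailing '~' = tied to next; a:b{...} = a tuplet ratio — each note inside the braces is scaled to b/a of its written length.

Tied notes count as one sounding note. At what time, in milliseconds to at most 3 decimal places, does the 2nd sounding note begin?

note 2 onset = 1b = 310.881ms

1. 0.0ms @ 0 + 310.881ms (1)
2. 310.881ms @ 1 + 310.881ms (1)
3. 621.762ms @ 2 + 155.44ms (1/2)
4. 777.202ms @ 5/2 + 259.067ms (5/6)
5. 1036.269ms @ 10/3 + 207.254ms (2/3)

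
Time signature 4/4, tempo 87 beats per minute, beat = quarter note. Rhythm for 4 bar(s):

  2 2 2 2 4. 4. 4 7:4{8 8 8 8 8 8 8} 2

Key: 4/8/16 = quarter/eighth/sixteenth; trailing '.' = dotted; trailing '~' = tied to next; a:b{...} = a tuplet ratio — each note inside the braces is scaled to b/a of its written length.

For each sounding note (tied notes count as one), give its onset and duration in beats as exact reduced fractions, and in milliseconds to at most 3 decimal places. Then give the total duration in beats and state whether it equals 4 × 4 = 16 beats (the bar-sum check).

1) 0.0ms=0b +1379.31ms=2b
2) 1379.31ms=2b +1379.31ms=2b
3) 2758.621ms=4b +1379.31ms=2b
4) 4137.931ms=6b +1379.31ms=2b
5) 5517.241ms=8b +1034.483ms=3/2b
6) 6551.724ms=19/2b +1034.483ms=3/2b
7) 7586.207ms=11b +689.655ms=1b
8) 8275.862ms=12b +197.044ms=2/7b
9) 8472.906ms=86/7b +197.044ms=2/7b
10) 8669.951ms=88/7b +197.044ms=2/7b
11) 8866.995ms=90/7b +197.044ms=2/7b
12) 9064.039ms=92/7b +197.044ms=2/7b
13) 9261.084ms=94/7b +197.044ms=2/7b
14) 9458.128ms=96/7b +197.044ms=2/7b
15) 9655.172ms=14b +1379.31ms=2b
Σ=16b of 16 (87bpm 4/4) — PASS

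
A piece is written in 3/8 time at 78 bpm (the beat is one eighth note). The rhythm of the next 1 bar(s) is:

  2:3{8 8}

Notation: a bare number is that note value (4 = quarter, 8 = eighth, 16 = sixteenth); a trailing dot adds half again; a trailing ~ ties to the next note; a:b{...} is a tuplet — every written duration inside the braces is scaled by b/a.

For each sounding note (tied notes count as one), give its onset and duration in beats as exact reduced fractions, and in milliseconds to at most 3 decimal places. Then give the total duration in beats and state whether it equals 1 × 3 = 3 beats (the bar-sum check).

1) 0.0ms=0b +1153.846ms=3/2b
2) 1153.846ms=3/2b +1153.846ms=3/2b
Σ=3b of 3 (78bpm 3/8) — PASS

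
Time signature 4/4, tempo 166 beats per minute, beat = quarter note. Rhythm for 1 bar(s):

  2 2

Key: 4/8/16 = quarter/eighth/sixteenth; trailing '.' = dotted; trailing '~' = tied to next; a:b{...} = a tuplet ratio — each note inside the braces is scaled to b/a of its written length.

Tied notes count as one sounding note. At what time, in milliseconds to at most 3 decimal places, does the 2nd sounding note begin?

note 2 onset = 2b = 722.892ms

1. 0.0ms @ 0 + 722.892ms (2)
2. 722.892ms @ 2 + 722.892ms (2)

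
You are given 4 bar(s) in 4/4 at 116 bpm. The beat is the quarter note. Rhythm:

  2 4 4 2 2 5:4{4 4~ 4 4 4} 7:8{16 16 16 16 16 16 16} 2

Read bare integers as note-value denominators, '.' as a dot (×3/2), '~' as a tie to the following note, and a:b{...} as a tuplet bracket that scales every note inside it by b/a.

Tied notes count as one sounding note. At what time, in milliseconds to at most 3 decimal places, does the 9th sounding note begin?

1. 0.0ms @ 0 + 1034.483ms (2)
2. 1034.483ms @ 2 + 517.241ms (1)
3. 1551.724ms @ 3 + 517.241ms (1)
4. 2068.966ms @ 4 + 1034.483ms (2)
5. 3103.448ms @ 6 + 1034.483ms (2)
6. 4137.931ms @ 8 + 413.793ms (4/5)
7. 4551.724ms @ 44/5 + 827.586ms (8/5)
8. 5379.31ms @ 52/5 + 413.793ms (4/5)
9. 5793.103ms @ 56/5 + 413.793ms (4/5)
10. 6206.897ms @ 12 + 147.783ms (2/7)
11. 6354.68ms @ 86/7 + 147.783ms (2/7)
12. 6502.463ms @ 88/7 + 147.783ms (2/7)
13. 6650.246ms @ 90/7 + 147.783ms (2/7)
14. 6798.03ms @ 92/7 + 147.783ms (2/7)
15. 6945.813ms @ 94/7 + 147.783ms (2/7)
16. 7093.596ms @ 96/7 + 147.783ms (2/7)
17. 7241.379ms @ 14 + 1034.483ms (2)

note 9 onset = 56/5b = 5793.103ms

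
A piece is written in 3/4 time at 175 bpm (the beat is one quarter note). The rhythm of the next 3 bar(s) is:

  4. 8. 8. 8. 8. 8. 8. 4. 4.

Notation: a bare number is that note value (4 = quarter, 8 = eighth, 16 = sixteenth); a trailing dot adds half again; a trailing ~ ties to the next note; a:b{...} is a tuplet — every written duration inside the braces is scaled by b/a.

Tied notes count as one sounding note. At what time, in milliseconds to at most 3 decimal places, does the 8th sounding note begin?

1. 0.0ms @ 0 + 514.286ms (3/2)
2. 514.286ms @ 3/2 + 257.143ms (3/4)
3. 771.429ms @ 9/4 + 257.143ms (3/4)
4. 1028.571ms @ 3 + 257.143ms (3/4)
5. 1285.714ms @ 15/4 + 257.143ms (3/4)
6. 1542.857ms @ 9/2 + 257.143ms (3/4)
7. 1800.0ms @ 21/4 + 257.143ms (3/4)
8. 2057.143ms @ 6 + 514.286ms (3/2)
9. 2571.429ms @ 15/2 + 514.286ms (3/2)

note 8 onset = 6b = 2057.143ms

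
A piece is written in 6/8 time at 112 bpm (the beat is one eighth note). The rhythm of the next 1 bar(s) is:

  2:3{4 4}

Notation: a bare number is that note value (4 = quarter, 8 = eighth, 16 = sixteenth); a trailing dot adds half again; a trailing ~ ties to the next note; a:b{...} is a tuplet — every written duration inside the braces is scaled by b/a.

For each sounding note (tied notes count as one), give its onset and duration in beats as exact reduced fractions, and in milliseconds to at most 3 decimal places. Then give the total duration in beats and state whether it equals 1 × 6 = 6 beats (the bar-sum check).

1) 0.0ms=0b +1607.143ms=3b
2) 1607.143ms=3b +1607.143ms=3b
Σ=6b of 6 (112bpm 6/8) — PASS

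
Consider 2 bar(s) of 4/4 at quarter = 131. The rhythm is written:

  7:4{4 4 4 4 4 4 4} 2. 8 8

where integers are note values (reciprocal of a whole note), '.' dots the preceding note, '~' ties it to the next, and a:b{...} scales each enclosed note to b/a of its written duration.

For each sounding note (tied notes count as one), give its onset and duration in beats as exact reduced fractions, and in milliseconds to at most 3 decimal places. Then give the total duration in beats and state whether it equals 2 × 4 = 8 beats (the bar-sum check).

1) 0.0ms=0b +261.723ms=4/7b
2) 261.723ms=4/7b +261.723ms=4/7b
3) 523.446ms=8/7b +261.723ms=4/7b
4) 785.169ms=12/7b +261.723ms=4/7b
5) 1046.892ms=16/7b +261.723ms=4/7b
6) 1308.615ms=20/7b +261.723ms=4/7b
7) 1570.338ms=24/7b +261.723ms=4/7b
8) 1832.061ms=4b +1374.046ms=3b
9) 3206.107ms=7b +229.008ms=1/2b
10) 3435.115ms=15/2b +229.008ms=1/2b
Σ=8b of 8 (131bpm 4/4) — PASS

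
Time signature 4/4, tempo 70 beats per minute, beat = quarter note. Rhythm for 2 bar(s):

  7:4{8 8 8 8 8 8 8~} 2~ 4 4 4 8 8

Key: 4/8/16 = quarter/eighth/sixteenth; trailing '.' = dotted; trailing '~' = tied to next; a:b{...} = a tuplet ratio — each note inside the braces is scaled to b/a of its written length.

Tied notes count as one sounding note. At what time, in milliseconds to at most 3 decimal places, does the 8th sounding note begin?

1. 0.0ms @ 0 + 244.898ms (2/7)
2. 244.898ms @ 2/7 + 244.898ms (2/7)
3. 489.796ms @ 4/7 + 244.898ms (2/7)
4. 734.694ms @ 6/7 + 244.898ms (2/7)
5. 979.592ms @ 8/7 + 244.898ms (2/7)
6. 1224.49ms @ 10/7 + 244.898ms (2/7)
7. 1469.388ms @ 12/7 + 2816.327ms (23/7)
8. 4285.714ms @ 5 + 857.143ms (1)
9. 5142.857ms @ 6 + 857.143ms (1)
10. 6000.0ms @ 7 + 428.571ms (1/2)
11. 6428.571ms @ 15/2 + 428.571ms (1/2)

note 8 onset = 5b = 4285.714ms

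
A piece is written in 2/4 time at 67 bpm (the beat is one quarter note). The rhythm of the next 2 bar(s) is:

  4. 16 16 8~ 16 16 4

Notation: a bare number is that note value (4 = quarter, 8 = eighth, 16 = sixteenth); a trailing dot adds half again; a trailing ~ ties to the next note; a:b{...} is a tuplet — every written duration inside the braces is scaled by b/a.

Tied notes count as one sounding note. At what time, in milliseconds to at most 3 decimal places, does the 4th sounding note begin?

note 4 onset = 2b = 1791.045ms

1. 0.0ms @ 0 + 1343.284ms (3/2)
2. 1343.284ms @ 3/2 + 223.881ms (1/4)
3. 1567.164ms @ 7/4 + 223.881ms (1/4)
4. 1791.045ms @ 2 + 671.642ms (3/4)
5. 2462.687ms @ 11/4 + 223.881ms (1/4)
6. 2686.567ms @ 3 + 895.522ms (1)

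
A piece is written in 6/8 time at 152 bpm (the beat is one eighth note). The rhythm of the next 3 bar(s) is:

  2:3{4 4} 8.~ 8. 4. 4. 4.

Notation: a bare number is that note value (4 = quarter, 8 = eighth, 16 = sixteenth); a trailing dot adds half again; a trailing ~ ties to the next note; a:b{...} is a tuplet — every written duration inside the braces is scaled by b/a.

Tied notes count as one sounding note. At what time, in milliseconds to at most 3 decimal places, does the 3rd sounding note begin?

1. 0.0ms @ 0 + 1184.211ms (3)
2. 1184.211ms @ 3 + 1184.211ms (3)
3. 2368.421ms @ 6 + 1184.211ms (3)
4. 3552.632ms @ 9 + 1184.211ms (3)
5. 4736.842ms @ 12 + 1184.211ms (3)
6. 5921.053ms @ 15 + 1184.211ms (3)

note 3 onset = 6b = 2368.421ms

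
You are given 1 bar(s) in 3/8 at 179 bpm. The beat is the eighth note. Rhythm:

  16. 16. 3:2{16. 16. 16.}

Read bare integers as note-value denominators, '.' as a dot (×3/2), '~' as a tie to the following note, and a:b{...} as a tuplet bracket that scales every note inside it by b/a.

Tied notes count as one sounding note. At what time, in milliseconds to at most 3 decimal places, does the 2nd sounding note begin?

1. 0.0ms @ 0 + 251.397ms (3/4)
2. 251.397ms @ 3/4 + 251.397ms (3/4)
3. 502.793ms @ 3/2 + 167.598ms (1/2)
4. 670.391ms @ 2 + 167.598ms (1/2)
5. 837.989ms @ 5/2 + 167.598ms (1/2)

note 2 onset = 3/4b = 251.397ms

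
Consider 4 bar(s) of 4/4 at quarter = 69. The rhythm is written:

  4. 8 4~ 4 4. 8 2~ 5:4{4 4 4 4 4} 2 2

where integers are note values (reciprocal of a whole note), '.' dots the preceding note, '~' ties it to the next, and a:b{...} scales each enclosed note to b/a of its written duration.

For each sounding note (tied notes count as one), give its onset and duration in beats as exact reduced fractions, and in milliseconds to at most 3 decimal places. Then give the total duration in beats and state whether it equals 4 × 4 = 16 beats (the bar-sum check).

1) 0.0ms=0b +1304.348ms=3/2b
2) 1304.348ms=3/2b +434.783ms=1/2b
3) 1739.13ms=2b +1739.13ms=2b
4) 3478.261ms=4b +1304.348ms=3/2b
5) 4782.609ms=11/2b +434.783ms=1/2b
6) 5217.391ms=6b +2434.783ms=14/5b
7) 7652.174ms=44/5b +695.652ms=4/5b
8) 8347.826ms=48/5b +695.652ms=4/5b
9) 9043.478ms=52/5b +695.652ms=4/5b
10) 9739.13ms=56/5b +695.652ms=4/5b
11) 10434.783ms=12b +1739.13ms=2b
12) 12173.913ms=14b +1739.13ms=2b
Σ=16b of 16 (69bpm 4/4) — PASS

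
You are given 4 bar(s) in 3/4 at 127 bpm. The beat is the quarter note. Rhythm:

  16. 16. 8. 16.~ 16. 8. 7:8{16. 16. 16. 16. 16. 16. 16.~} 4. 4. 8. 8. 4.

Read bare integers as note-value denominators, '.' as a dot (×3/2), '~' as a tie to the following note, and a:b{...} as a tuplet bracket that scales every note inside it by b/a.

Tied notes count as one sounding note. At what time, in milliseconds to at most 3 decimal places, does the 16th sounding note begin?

1. 0.0ms @ 0 + 177.165ms (3/8)
2. 177.165ms @ 3/8 + 177.165ms (3/8)
3. 354.331ms @ 3/4 + 354.331ms (3/4)
4. 708.661ms @ 3/2 + 354.331ms (3/4)
5. 1062.992ms @ 9/4 + 354.331ms (3/4)
6. 1417.323ms @ 3 + 202.475ms (3/7)
7. 1619.798ms @ 24/7 + 202.475ms (3/7)
8. 1822.272ms @ 27/7 + 202.475ms (3/7)
9. 2024.747ms @ 30/7 + 202.475ms (3/7)
10. 2227.222ms @ 33/7 + 202.475ms (3/7)
11. 2429.696ms @ 36/7 + 202.475ms (3/7)
12. 2632.171ms @ 39/7 + 911.136ms (27/14)
13. 3543.307ms @ 15/2 + 708.661ms (3/2)
14. 4251.969ms @ 9 + 354.331ms (3/4)
15. 4606.299ms @ 39/4 + 354.331ms (3/4)
16. 4960.63ms @ 21/2 + 708.661ms (3/2)

note 16 onset = 21/2b = 4960.63ms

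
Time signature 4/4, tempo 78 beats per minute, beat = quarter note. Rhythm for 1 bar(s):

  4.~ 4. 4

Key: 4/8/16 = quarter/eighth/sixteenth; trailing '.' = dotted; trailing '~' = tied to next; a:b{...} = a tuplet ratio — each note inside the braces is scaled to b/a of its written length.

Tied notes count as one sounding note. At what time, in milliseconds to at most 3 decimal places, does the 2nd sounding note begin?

note 2 onset = 3b = 2307.692ms

1. 0.0ms @ 0 + 2307.692ms (3)
2. 2307.692ms @ 3 + 769.231ms (1)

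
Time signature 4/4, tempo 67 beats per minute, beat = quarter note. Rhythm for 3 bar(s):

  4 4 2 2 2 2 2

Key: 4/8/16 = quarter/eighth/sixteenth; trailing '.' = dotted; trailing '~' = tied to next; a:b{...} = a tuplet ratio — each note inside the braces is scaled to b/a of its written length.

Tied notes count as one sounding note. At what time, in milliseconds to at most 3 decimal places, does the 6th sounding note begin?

note 6 onset = 8b = 7164.179ms

1. 0.0ms @ 0 + 895.522ms (1)
2. 895.522ms @ 1 + 895.522ms (1)
3. 1791.045ms @ 2 + 1791.045ms (2)
4. 3582.09ms @ 4 + 1791.045ms (2)
5. 5373.134ms @ 6 + 1791.045ms (2)
6. 7164.179ms @ 8 + 1791.045ms (2)
7. 8955.224ms @ 10 + 1791.045ms (2)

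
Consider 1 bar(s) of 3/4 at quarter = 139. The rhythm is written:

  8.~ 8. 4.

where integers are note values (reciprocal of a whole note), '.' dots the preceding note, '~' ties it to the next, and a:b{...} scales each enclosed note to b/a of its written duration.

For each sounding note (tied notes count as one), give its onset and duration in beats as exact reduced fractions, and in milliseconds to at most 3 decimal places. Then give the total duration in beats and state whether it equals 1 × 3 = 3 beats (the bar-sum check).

1) 0.0ms=0b +647.482ms=3/2b
2) 647.482ms=3/2b +647.482ms=3/2b
Σ=3b of 3 (139bpm 3/4) — PASS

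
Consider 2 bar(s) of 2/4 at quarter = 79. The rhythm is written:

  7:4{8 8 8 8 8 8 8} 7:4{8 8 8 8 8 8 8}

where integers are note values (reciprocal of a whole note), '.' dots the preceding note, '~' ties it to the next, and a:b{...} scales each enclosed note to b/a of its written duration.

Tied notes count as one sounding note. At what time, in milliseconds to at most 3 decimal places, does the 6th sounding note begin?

note 6 onset = 10/7b = 1084.991ms

1. 0.0ms @ 0 + 216.998ms (2/7)
2. 216.998ms @ 2/7 + 216.998ms (2/7)
3. 433.996ms @ 4/7 + 216.998ms (2/7)
4. 650.995ms @ 6/7 + 216.998ms (2/7)
5. 867.993ms @ 8/7 + 216.998ms (2/7)
6. 1084.991ms @ 10/7 + 216.998ms (2/7)
7. 1301.989ms @ 12/7 + 216.998ms (2/7)
8. 1518.987ms @ 2 + 216.998ms (2/7)
9. 1735.986ms @ 16/7 + 216.998ms (2/7)
10. 1952.984ms @ 18/7 + 216.998ms (2/7)
11. 2169.982ms @ 20/7 + 216.998ms (2/7)
12. 2386.98ms @ 22/7 + 216.998ms (2/7)
13. 2603.978ms @ 24/7 + 216.998ms (2/7)
14. 2820.976ms @ 26/7 + 216.998ms (2/7)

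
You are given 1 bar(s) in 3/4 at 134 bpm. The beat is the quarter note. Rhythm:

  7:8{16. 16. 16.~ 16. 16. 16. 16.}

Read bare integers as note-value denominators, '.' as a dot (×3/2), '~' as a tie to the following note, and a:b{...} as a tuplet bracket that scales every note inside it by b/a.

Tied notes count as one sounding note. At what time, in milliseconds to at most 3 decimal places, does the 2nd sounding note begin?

1. 0.0ms @ 0 + 191.898ms (3/7)
2. 191.898ms @ 3/7 + 191.898ms (3/7)
3. 383.795ms @ 6/7 + 383.795ms (6/7)
4. 767.591ms @ 12/7 + 191.898ms (3/7)
5. 959.488ms @ 15/7 + 191.898ms (3/7)
6. 1151.386ms @ 18/7 + 191.898ms (3/7)

note 2 onset = 3/7b = 191.898ms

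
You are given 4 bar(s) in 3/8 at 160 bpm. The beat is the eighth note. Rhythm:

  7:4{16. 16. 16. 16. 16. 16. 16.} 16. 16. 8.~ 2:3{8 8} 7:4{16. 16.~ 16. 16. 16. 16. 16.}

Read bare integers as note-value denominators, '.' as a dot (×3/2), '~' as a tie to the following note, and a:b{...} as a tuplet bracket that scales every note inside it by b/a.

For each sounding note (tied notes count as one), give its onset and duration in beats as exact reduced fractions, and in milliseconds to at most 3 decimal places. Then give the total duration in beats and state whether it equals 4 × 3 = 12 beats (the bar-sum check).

1) 0.0ms=0b +160.714ms=3/7b
2) 160.714ms=3/7b +160.714ms=3/7b
3) 321.429ms=6/7b +160.714ms=3/7b
4) 482.143ms=9/7b +160.714ms=3/7b
5) 642.857ms=12/7b +160.714ms=3/7b
6) 803.571ms=15/7b +160.714ms=3/7b
7) 964.286ms=18/7b +160.714ms=3/7b
8) 1125.0ms=3b +281.25ms=3/4b
9) 1406.25ms=15/4b +281.25ms=3/4b
10) 1687.5ms=9/2b +1125.0ms=3b
11) 2812.5ms=15/2b +562.5ms=3/2b
12) 3375.0ms=9b +160.714ms=3/7b
13) 3535.714ms=66/7b +321.429ms=6/7b
14) 3857.143ms=72/7b +160.714ms=3/7b
15) 4017.857ms=75/7b +160.714ms=3/7b
16) 4178.571ms=78/7b +160.714ms=3/7b
17) 4339.286ms=81/7b +160.714ms=3/7b
Σ=12b of 12 (160bpm 3/8) — PASS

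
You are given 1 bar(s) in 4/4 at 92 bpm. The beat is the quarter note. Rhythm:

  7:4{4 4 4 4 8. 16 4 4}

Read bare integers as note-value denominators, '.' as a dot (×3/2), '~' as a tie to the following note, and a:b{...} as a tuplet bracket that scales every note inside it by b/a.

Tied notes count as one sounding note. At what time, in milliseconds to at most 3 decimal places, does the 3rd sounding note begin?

note 3 onset = 8/7b = 745.342ms

1. 0.0ms @ 0 + 372.671ms (4/7)
2. 372.671ms @ 4/7 + 372.671ms (4/7)
3. 745.342ms @ 8/7 + 372.671ms (4/7)
4. 1118.012ms @ 12/7 + 372.671ms (4/7)
5. 1490.683ms @ 16/7 + 279.503ms (3/7)
6. 1770.186ms @ 19/7 + 93.168ms (1/7)
7. 1863.354ms @ 20/7 + 372.671ms (4/7)
8. 2236.025ms @ 24/7 + 372.671ms (4/7)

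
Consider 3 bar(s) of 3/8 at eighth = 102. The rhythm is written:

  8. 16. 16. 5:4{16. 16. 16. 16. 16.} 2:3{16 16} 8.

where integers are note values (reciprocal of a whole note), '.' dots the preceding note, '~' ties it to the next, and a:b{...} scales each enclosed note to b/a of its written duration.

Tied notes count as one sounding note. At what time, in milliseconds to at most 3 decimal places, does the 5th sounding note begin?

1. 0.0ms @ 0 + 882.353ms (3/2)
2. 882.353ms @ 3/2 + 441.176ms (3/4)
3. 1323.529ms @ 9/4 + 441.176ms (3/4)
4. 1764.706ms @ 3 + 352.941ms (3/5)
5. 2117.647ms @ 18/5 + 352.941ms (3/5)
6. 2470.588ms @ 21/5 + 352.941ms (3/5)
7. 2823.529ms @ 24/5 + 352.941ms (3/5)
8. 3176.471ms @ 27/5 + 352.941ms (3/5)
9. 3529.412ms @ 6 + 441.176ms (3/4)
10. 3970.588ms @ 27/4 + 441.176ms (3/4)
11. 4411.765ms @ 15/2 + 882.353ms (3/2)

note 5 onset = 18/5b = 2117.647ms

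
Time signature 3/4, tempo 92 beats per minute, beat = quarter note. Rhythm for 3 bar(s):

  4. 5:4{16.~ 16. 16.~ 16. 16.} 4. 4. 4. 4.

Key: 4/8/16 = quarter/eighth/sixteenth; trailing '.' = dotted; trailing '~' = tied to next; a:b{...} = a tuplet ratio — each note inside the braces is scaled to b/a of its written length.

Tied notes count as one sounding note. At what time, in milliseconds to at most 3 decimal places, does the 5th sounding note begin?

note 5 onset = 3b = 1956.522ms

1. 0.0ms @ 0 + 978.261ms (3/2)
2. 978.261ms @ 3/2 + 391.304ms (3/5)
3. 1369.565ms @ 21/10 + 391.304ms (3/5)
4. 1760.87ms @ 27/10 + 195.652ms (3/10)
5. 1956.522ms @ 3 + 978.261ms (3/2)
6. 2934.783ms @ 9/2 + 978.261ms (3/2)
7. 3913.043ms @ 6 + 978.261ms (3/2)
8. 4891.304ms @ 15/2 + 978.261ms (3/2)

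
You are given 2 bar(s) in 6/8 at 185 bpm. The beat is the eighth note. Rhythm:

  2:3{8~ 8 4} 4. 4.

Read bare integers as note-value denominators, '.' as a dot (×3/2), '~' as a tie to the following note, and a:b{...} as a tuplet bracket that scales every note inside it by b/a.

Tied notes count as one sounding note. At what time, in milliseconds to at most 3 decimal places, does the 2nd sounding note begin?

1. 0.0ms @ 0 + 972.973ms (3)
2. 972.973ms @ 3 + 972.973ms (3)
3. 1945.946ms @ 6 + 972.973ms (3)
4. 2918.919ms @ 9 + 972.973ms (3)

note 2 onset = 3b = 972.973ms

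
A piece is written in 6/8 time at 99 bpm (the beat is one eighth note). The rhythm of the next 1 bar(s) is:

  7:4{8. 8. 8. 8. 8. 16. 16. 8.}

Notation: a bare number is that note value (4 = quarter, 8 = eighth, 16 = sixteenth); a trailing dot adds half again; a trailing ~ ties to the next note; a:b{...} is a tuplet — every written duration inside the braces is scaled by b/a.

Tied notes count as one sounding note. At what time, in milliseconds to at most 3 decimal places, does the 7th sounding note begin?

note 7 onset = 33/7b = 2857.143ms

1. 0.0ms @ 0 + 519.481ms (6/7)
2. 519.481ms @ 6/7 + 519.481ms (6/7)
3. 1038.961ms @ 12/7 + 519.481ms (6/7)
4. 1558.442ms @ 18/7 + 519.481ms (6/7)
5. 2077.922ms @ 24/7 + 519.481ms (6/7)
6. 2597.403ms @ 30/7 + 259.74ms (3/7)
7. 2857.143ms @ 33/7 + 259.74ms (3/7)
8. 3116.883ms @ 36/7 + 519.481ms (6/7)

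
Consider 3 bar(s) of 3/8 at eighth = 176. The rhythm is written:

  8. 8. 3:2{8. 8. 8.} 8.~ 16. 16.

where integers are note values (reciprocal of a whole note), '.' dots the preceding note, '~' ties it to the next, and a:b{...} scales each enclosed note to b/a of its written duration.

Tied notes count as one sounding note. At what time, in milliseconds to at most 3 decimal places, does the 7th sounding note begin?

1. 0.0ms @ 0 + 511.364ms (3/2)
2. 511.364ms @ 3/2 + 511.364ms (3/2)
3. 1022.727ms @ 3 + 340.909ms (1)
4. 1363.636ms @ 4 + 340.909ms (1)
5. 1704.545ms @ 5 + 340.909ms (1)
6. 2045.455ms @ 6 + 767.045ms (9/4)
7. 2812.5ms @ 33/4 + 255.682ms (3/4)

note 7 onset = 33/4b = 2812.5ms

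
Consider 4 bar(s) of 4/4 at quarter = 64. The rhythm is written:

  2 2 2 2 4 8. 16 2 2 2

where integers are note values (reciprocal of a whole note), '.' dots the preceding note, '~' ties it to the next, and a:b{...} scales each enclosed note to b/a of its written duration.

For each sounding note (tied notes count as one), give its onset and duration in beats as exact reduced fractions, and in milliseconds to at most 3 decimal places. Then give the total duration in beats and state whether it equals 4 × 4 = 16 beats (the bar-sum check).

1) 0.0ms=0b +1875.0ms=2b
2) 1875.0ms=2b +1875.0ms=2b
3) 3750.0ms=4b +1875.0ms=2b
4) 5625.0ms=6b +1875.0ms=2b
5) 7500.0ms=8b +937.5ms=1b
6) 8437.5ms=9b +703.125ms=3/4b
7) 9140.625ms=39/4b +234.375ms=1/4b
8) 9375.0ms=10b +1875.0ms=2b
9) 11250.0ms=12b +1875.0ms=2b
10) 13125.0ms=14b +1875.0ms=2b
Σ=16b of 16 (64bpm 4/4) — PASS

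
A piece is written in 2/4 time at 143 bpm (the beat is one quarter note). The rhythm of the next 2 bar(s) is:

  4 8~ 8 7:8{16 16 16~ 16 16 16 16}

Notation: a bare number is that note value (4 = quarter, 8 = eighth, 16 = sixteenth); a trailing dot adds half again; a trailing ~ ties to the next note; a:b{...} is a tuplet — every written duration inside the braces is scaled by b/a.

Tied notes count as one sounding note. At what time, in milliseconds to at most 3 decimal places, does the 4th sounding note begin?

note 4 onset = 16/7b = 959.041ms

1. 0.0ms @ 0 + 419.58ms (1)
2. 419.58ms @ 1 + 419.58ms (1)
3. 839.161ms @ 2 + 119.88ms (2/7)
4. 959.041ms @ 16/7 + 119.88ms (2/7)
5. 1078.921ms @ 18/7 + 239.76ms (4/7)
6. 1318.681ms @ 22/7 + 119.88ms (2/7)
7. 1438.561ms @ 24/7 + 119.88ms (2/7)
8. 1558.442ms @ 26/7 + 119.88ms (2/7)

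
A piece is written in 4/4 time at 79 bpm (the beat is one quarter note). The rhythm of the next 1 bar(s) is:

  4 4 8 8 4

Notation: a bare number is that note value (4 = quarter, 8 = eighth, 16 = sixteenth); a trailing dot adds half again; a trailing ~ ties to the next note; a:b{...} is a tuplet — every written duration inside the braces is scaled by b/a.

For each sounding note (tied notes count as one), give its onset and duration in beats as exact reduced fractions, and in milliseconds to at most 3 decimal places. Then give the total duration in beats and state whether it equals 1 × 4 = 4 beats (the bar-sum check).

1) 0.0ms=0b +759.494ms=1b
2) 759.494ms=1b +759.494ms=1b
3) 1518.987ms=2b +379.747ms=1/2b
4) 1898.734ms=5/2b +379.747ms=1/2b
5) 2278.481ms=3b +759.494ms=1b
Σ=4b of 4 (79bpm 4/4) — PASS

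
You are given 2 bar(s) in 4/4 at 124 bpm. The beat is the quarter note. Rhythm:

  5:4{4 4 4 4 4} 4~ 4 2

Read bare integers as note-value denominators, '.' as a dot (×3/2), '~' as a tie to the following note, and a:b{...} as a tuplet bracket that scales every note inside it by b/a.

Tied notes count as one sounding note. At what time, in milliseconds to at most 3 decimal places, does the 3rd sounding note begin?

note 3 onset = 8/5b = 774.194ms

1. 0.0ms @ 0 + 387.097ms (4/5)
2. 387.097ms @ 4/5 + 387.097ms (4/5)
3. 774.194ms @ 8/5 + 387.097ms (4/5)
4. 1161.29ms @ 12/5 + 387.097ms (4/5)
5. 1548.387ms @ 16/5 + 387.097ms (4/5)
6. 1935.484ms @ 4 + 967.742ms (2)
7. 2903.226ms @ 6 + 967.742ms (2)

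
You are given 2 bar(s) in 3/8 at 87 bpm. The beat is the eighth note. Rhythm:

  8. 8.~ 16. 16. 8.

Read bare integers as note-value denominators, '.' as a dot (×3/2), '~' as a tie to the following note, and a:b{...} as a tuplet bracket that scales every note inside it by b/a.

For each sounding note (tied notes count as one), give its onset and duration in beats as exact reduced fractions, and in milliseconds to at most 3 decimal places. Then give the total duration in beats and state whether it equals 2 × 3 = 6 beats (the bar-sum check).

1) 0.0ms=0b +1034.483ms=3/2b
2) 1034.483ms=3/2b +1551.724ms=9/4b
3) 2586.207ms=15/4b +517.241ms=3/4b
4) 3103.448ms=9/2b +1034.483ms=3/2b
Σ=6b of 6 (87bpm 3/8) — PASS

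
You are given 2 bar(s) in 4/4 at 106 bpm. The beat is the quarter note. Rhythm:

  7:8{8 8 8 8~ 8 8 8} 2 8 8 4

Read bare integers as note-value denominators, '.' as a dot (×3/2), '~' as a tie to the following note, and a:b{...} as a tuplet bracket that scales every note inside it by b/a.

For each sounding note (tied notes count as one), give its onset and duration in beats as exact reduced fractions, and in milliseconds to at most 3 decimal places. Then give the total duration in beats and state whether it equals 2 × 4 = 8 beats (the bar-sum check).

1) 0.0ms=0b +323.45ms=4/7b
2) 323.45ms=4/7b +323.45ms=4/7b
3) 646.9ms=8/7b +323.45ms=4/7b
4) 970.35ms=12/7b +646.9ms=8/7b
5) 1617.251ms=20/7b +323.45ms=4/7b
6) 1940.701ms=24/7b +323.45ms=4/7b
7) 2264.151ms=4b +1132.075ms=2b
8) 3396.226ms=6b +283.019ms=1/2b
9) 3679.245ms=13/2b +283.019ms=1/2b
10) 3962.264ms=7b +566.038ms=1b
Σ=8b of 8 (106bpm 4/4) — PASS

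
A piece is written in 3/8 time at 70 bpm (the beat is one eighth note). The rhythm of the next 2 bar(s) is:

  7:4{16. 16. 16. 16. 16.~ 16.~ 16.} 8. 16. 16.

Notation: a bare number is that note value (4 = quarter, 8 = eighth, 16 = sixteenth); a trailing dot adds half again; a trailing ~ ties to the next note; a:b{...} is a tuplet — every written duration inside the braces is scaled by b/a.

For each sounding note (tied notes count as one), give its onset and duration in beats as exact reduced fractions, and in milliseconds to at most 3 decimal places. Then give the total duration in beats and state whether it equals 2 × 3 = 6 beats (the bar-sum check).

1) 0.0ms=0b +367.347ms=3/7b
2) 367.347ms=3/7b +367.347ms=3/7b
3) 734.694ms=6/7b +367.347ms=3/7b
4) 1102.041ms=9/7b +367.347ms=3/7b
5) 1469.388ms=12/7b +1102.041ms=9/7b
6) 2571.429ms=3b +1285.714ms=3/2b
7) 3857.143ms=9/2b +642.857ms=3/4b
8) 4500.0ms=21/4b +642.857ms=3/4b
Σ=6b of 6 (70bpm 3/8) — PASS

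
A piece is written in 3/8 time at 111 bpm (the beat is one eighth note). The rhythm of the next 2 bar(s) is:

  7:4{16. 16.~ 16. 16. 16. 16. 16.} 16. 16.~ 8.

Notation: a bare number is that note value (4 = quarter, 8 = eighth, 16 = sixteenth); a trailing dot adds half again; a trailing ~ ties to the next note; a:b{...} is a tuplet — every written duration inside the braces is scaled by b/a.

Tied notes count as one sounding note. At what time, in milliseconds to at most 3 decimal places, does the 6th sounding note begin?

note 6 onset = 18/7b = 1389.961ms

1. 0.0ms @ 0 + 231.66ms (3/7)
2. 231.66ms @ 3/7 + 463.32ms (6/7)
3. 694.981ms @ 9/7 + 231.66ms (3/7)
4. 926.641ms @ 12/7 + 231.66ms (3/7)
5. 1158.301ms @ 15/7 + 231.66ms (3/7)
6. 1389.961ms @ 18/7 + 231.66ms (3/7)
7. 1621.622ms @ 3 + 405.405ms (3/4)
8. 2027.027ms @ 15/4 + 1216.216ms (9/4)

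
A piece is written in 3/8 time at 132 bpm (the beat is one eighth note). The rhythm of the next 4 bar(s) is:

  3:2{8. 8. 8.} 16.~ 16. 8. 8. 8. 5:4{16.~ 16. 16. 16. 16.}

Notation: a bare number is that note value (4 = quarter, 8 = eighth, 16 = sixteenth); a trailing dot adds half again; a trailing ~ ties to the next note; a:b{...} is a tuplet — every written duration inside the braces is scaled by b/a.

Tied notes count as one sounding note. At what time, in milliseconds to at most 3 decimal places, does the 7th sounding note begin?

note 7 onset = 15/2b = 3409.091ms

1. 0.0ms @ 0 + 454.545ms (1)
2. 454.545ms @ 1 + 454.545ms (1)
3. 909.091ms @ 2 + 454.545ms (1)
4. 1363.636ms @ 3 + 681.818ms (3/2)
5. 2045.455ms @ 9/2 + 681.818ms (3/2)
6. 2727.273ms @ 6 + 681.818ms (3/2)
7. 3409.091ms @ 15/2 + 681.818ms (3/2)
8. 4090.909ms @ 9 + 545.455ms (6/5)
9. 4636.364ms @ 51/5 + 272.727ms (3/5)
10. 4909.091ms @ 54/5 + 272.727ms (3/5)
11. 5181.818ms @ 57/5 + 272.727ms (3/5)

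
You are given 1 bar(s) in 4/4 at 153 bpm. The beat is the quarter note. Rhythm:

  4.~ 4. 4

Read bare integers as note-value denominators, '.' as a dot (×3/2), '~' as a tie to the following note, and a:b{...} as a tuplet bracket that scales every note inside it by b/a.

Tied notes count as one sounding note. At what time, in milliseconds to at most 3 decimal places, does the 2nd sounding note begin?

1. 0.0ms @ 0 + 1176.471ms (3)
2. 1176.471ms @ 3 + 392.157ms (1)

note 2 onset = 3b = 1176.471ms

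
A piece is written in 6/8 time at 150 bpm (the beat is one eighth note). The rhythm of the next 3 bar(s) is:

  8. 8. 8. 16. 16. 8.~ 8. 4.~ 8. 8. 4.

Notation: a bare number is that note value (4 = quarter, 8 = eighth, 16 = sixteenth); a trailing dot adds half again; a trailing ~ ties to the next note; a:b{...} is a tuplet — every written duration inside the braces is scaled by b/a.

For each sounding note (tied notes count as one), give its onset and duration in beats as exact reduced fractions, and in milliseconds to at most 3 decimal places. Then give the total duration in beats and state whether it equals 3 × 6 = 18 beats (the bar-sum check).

1) 0.0ms=0b +600.0ms=3/2b
2) 600.0ms=3/2b +600.0ms=3/2b
3) 1200.0ms=3b +600.0ms=3/2b
4) 1800.0ms=9/2b +300.0ms=3/4b
5) 2100.0ms=21/4b +300.0ms=3/4b
6) 2400.0ms=6b +1200.0ms=3b
7) 3600.0ms=9b +1800.0ms=9/2b
8) 5400.0ms=27/2b +600.0ms=3/2b
9) 6000.0ms=15b +1200.0ms=3b
Σ=18b of 18 (150bpm 6/8) — PASS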